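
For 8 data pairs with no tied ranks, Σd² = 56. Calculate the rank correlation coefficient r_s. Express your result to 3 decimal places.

0.333

ρ = 1 − 6Σd² / [n(n²−1)] = 1 − 6×56 / (8×63)
  = 1 − 336/504 = 1 − 0.6667 ≈ 0.333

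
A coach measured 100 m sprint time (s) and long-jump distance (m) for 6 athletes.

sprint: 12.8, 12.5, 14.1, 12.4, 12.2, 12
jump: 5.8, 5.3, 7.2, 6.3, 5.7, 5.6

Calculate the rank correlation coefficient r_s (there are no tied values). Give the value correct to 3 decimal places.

Rank sprint: 5, 4, 6, 3, 2, 1
Rank jump: 4, 1, 6, 5, 3, 2
d = rank(sprint) − rank(jump): 1, 3, 0, -2, -1, -1; Σd² = 16
ρ = 1 − 6Σd² / [n(n²−1)] = 1 − 6×16 / (6×35) = 1 − 96/210 ≈ 0.543

0.543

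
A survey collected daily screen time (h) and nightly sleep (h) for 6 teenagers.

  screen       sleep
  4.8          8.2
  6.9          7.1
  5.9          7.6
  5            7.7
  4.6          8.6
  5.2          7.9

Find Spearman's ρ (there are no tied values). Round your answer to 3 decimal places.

Rank screen: 2, 6, 5, 3, 1, 4
Rank sleep: 5, 1, 2, 3, 6, 4
d = rank(screen) − rank(sleep): -3, 5, 3, 0, -5, 0; Σd² = 68
ρ = 1 − 6Σd² / [n(n²−1)] = 1 − 6×68 / (6×35) = 1 − 408/210 ≈ -0.943

-0.943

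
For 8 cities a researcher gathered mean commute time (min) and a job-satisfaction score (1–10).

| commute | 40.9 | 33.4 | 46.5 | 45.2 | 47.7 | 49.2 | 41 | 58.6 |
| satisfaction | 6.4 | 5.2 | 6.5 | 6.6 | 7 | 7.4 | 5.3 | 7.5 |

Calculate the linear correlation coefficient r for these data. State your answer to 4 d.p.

0.8796

n = 8, Σx = 362.5, Σy = 51.9, Σx² = 16804.55, Σy² = 341.91, Σxy = 2390.79
nΣxy − ΣxΣy = 19126.32 − 18813.75 = 312.57
nΣx² − (Σx)² = 134436.4 − 131406.25 = 3030.15; nΣy² − (Σy)² = 2735.28 − 2693.61 = 41.67
r = 312.57 / √(3030.15 × 41.67) = 312.57 / 355.3398 ≈ 0.8796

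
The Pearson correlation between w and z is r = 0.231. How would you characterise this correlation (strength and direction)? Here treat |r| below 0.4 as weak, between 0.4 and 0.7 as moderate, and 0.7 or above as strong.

weak positive

r = 0.231 > 0 so the relationship is positive.
|r| = 0.231, which falls in the weak range.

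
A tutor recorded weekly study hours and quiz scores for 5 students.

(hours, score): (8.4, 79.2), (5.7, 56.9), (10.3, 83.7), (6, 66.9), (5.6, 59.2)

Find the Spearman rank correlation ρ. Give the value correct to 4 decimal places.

0.9000

Rank hours: 4, 2, 5, 3, 1
Rank score: 4, 1, 5, 3, 2
d = rank(hours) − rank(score): 0, 1, 0, 0, -1; Σd² = 2
ρ = 1 − 6Σd² / [n(n²−1)] = 1 − 6×2 / (5×24) = 1 − 12/120 ≈ 0.9000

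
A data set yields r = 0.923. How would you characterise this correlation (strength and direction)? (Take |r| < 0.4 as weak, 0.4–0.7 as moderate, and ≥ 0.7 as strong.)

r = 0.923 > 0 so the relationship is positive.
|r| = 0.923, which falls in the strong range.

strong positive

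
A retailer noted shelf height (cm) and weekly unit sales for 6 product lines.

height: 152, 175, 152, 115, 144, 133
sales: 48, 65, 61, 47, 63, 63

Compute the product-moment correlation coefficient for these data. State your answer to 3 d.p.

n = 6, Σx = 871, Σy = 347, Σx² = 128483, Σy² = 20397, Σxy = 50799
nΣxy − ΣxΣy = 304794 − 302237 = 2557
nΣx² − (Σx)² = 770898 − 758641 = 12257; nΣy² − (Σy)² = 122382 − 120409 = 1973
r = 2557 / √(12257 × 1973) = 2557 / 4917.6276 ≈ 0.520

0.520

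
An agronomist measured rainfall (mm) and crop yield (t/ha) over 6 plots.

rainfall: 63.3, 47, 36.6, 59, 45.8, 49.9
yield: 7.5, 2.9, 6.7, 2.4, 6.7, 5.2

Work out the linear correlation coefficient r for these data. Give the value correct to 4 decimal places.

-0.1374

n = 6, Σx = 301.6, Σy = 31.4, Σx² = 15624.1, Σy² = 187.24, Σxy = 1564.21
nΣxy − ΣxΣy = 9385.26 − 9470.24 = -84.98
nΣx² − (Σx)² = 93744.6 − 90962.56 = 2782.04; nΣy² − (Σy)² = 1123.44 − 985.96 = 137.48
r = -84.98 / √(2782.04 × 137.48) = -84.98 / 618.4455 ≈ -0.1374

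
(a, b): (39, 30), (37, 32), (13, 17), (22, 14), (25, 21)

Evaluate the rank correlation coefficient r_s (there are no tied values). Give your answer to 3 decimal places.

Rank a: 5, 4, 1, 2, 3
Rank b: 4, 5, 2, 1, 3
d = rank(a) − rank(b): 1, -1, -1, 1, 0; Σd² = 4
ρ = 1 − 6Σd² / [n(n²−1)] = 1 − 6×4 / (5×24) = 1 − 24/120 ≈ 0.800

0.800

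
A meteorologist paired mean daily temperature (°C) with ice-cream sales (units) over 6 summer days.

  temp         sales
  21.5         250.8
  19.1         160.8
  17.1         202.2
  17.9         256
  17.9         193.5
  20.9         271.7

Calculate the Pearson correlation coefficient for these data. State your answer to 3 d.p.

n = 6, Σx = 114.4, Σy = 1335, Σx² = 2197.1, Σy² = 306441.26, Σxy = 25645.68
nΣxy − ΣxΣy = 153874.08 − 152724 = 1150.08
nΣx² − (Σx)² = 13182.6 − 13087.36 = 95.24; nΣy² − (Σy)² = 1838647.56 − 1782225 = 56422.56
r = 1150.08 / √(95.24 × 56422.56) = 1150.08 / 2318.1209 ≈ 0.496

0.496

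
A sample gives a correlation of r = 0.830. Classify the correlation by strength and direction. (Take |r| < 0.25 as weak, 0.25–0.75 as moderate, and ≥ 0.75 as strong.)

strong positive

r = 0.830 > 0 so the relationship is positive.
|r| = 0.830, which falls in the strong range.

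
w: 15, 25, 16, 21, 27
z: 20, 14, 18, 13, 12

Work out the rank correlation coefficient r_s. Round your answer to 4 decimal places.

Rank w: 1, 4, 2, 3, 5
Rank z: 5, 3, 4, 2, 1
d = rank(w) − rank(z): -4, 1, -2, 1, 4; Σd² = 38
ρ = 1 − 6Σd² / [n(n²−1)] = 1 − 6×38 / (5×24) = 1 − 228/120 ≈ -0.9000

-0.9000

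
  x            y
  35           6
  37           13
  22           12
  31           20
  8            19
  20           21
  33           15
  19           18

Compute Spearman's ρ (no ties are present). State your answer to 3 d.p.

Rank x: 7, 8, 4, 5, 1, 3, 6, 2
Rank y: 1, 3, 2, 7, 6, 8, 4, 5
d = rank(x) − rank(y): 6, 5, 2, -2, -5, -5, 2, -3; Σd² = 132
ρ = 1 − 6Σd² / [n(n²−1)] = 1 − 6×132 / (8×63) = 1 − 792/504 ≈ -0.571

-0.571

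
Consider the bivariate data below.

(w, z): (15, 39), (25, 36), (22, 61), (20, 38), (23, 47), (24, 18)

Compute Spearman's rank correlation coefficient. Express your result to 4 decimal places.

Rank w: 1, 6, 3, 2, 4, 5
Rank z: 4, 2, 6, 3, 5, 1
d = rank(w) − rank(z): -3, 4, -3, -1, -1, 4; Σd² = 52
ρ = 1 − 6Σd² / [n(n²−1)] = 1 − 6×52 / (6×35) = 1 − 312/210 ≈ -0.4857

-0.4857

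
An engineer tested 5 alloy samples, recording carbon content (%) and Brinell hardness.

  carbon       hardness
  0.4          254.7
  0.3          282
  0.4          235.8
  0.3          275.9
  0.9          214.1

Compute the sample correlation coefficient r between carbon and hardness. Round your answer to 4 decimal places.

-0.8656

n = 5, Σx = 2.3, Σy = 1262.5, Σx² = 1.31, Σy² = 321957.35, Σxy = 556.26
nΣxy − ΣxΣy = 2781.3 − 2903.75 = -122.45
nΣx² − (Σx)² = 6.55 − 5.29 = 1.26; nΣy² − (Σy)² = 1609786.75 − 1593906.25 = 15880.5
r = -122.45 / √(1.26 × 15880.5) = -122.45 / 141.4547 ≈ -0.8656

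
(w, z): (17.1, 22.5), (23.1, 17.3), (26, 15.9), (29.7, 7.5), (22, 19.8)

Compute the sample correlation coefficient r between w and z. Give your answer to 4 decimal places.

-0.9485

n = 5, Σw = 117.9, Σz = 83, Σw² = 2868.11, Σz² = 1506.64, Σwz = 1856.13
nΣwz − ΣwΣz = 9280.65 − 9785.7 = -505.05
nΣw² − (Σw)² = 14340.55 − 13900.41 = 440.14; nΣz² − (Σz)² = 7533.2 − 6889 = 644.2
r = -505.05 / √(440.14 × 644.2) = -505.05 / 532.4830 ≈ -0.9485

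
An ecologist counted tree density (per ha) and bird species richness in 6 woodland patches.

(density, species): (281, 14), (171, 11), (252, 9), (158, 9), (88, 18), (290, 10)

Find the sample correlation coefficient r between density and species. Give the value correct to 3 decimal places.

n = 6, Σx = 1240, Σy = 71, Σx² = 288514, Σy² = 903, Σxy = 13989
nΣxy − ΣxΣy = 83934 − 88040 = -4106
nΣx² − (Σx)² = 1731084 − 1537600 = 193484; nΣy² − (Σy)² = 5418 − 5041 = 377
r = -4106 / √(193484 × 377) = -4106 / 8540.6948 ≈ -0.481

-0.481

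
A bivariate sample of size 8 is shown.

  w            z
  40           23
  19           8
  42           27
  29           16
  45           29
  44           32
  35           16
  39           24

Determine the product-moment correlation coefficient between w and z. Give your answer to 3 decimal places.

n = 8, Σw = 293, Σz = 175, Σw² = 11273, Σz² = 4275, Σwz = 6879
nΣwz − ΣwΣz = 55032 − 51275 = 3757
nΣw² − (Σw)² = 90184 − 85849 = 4335; nΣz² − (Σz)² = 34200 − 30625 = 3575
r = 3757 / √(4335 × 3575) = 3757 / 3936.7023 ≈ 0.954

0.954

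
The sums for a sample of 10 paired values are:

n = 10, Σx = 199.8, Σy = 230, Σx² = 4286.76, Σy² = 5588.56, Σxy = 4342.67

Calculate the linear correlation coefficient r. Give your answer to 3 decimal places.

r = (nΣxy − ΣxΣy) / √[(nΣx² − (Σx)²)(nΣy² − (Σy)²)]
Numerator: 10×4342.67 − 199.8×230 = -2527.3
Denominator: √[(42867.6 − 39920.04)(55885.6 − 52900)] = √[2947.56 × 2985.6] = 2966.5190
r = -2527.3 / 2966.5190 ≈ -0.852

-0.852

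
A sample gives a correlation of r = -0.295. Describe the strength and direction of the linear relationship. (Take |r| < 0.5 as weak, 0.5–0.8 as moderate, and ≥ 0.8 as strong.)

weak negative

r = -0.295 < 0 so the relationship is negative.
|r| = 0.295, which falls in the weak range.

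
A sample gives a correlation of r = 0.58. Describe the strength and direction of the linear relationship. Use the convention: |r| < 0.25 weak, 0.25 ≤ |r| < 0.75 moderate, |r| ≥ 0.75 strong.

moderate positive

r = 0.58 > 0 so the relationship is positive.
|r| = 0.58, which falls in the moderate range.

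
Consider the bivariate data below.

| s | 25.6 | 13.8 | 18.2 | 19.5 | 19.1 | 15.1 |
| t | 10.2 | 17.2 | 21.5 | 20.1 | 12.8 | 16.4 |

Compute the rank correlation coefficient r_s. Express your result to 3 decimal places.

Rank s: 6, 1, 3, 5, 4, 2
Rank t: 1, 4, 6, 5, 2, 3
d = rank(s) − rank(t): 5, -3, -3, 0, 2, -1; Σd² = 48
ρ = 1 − 6Σd² / [n(n²−1)] = 1 − 6×48 / (6×35) = 1 − 288/210 ≈ -0.371

-0.371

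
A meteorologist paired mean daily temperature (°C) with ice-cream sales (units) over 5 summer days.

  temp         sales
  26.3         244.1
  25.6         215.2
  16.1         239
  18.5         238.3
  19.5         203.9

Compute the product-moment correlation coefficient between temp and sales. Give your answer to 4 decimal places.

n = 5, Σx = 106, Σy = 1140.5, Σx² = 2328.76, Σy² = 261378.95, Σxy = 24161.45
nΣxy − ΣxΣy = 120807.25 − 120893 = -85.75
nΣx² − (Σx)² = 11643.8 − 11236 = 407.8; nΣy² − (Σy)² = 1306894.75 − 1300740.25 = 6154.5
r = -85.75 / √(407.8 × 6154.5) = -85.75 / 1584.2364 ≈ -0.0541

-0.0541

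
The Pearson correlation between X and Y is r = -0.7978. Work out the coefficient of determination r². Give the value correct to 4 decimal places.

r² = (-0.7978)² = 0.6365

0.6365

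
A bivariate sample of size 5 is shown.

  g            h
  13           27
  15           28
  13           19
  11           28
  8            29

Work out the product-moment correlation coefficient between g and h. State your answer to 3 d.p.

-0.324

n = 5, Σg = 60, Σh = 131, Σg² = 748, Σh² = 3499, Σgh = 1558
nΣgh − ΣgΣh = 7790 − 7860 = -70
nΣg² − (Σg)² = 3740 − 3600 = 140; nΣh² − (Σh)² = 17495 − 17161 = 334
r = -70 / √(140 × 334) = -70 / 216.2406 ≈ -0.324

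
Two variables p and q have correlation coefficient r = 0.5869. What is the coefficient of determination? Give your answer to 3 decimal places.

r² = (0.5869)² = 0.344

0.344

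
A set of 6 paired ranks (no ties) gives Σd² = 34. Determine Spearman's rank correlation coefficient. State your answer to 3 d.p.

ρ = 1 − 6Σd² / [n(n²−1)] = 1 − 6×34 / (6×35)
  = 1 − 204/210 = 1 − 0.9714 ≈ 0.029

0.029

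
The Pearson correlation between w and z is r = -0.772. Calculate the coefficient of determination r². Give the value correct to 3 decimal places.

0.596

r² = (-0.772)² = 0.596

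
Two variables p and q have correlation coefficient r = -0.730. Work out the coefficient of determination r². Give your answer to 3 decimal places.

0.533

r² = (-0.730)² = 0.533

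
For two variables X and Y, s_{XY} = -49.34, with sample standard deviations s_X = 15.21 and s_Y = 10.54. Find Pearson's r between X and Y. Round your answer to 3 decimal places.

r = Cov(X,Y) / (s_X · s_Y) = -49.34 / (15.21 × 10.54)
  = -49.34 / 160.3134 ≈ -0.308

-0.308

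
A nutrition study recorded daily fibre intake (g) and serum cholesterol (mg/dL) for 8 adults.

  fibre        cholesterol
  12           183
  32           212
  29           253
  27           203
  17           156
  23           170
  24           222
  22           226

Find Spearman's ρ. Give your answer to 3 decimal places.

Rank fibre: 1, 8, 7, 6, 2, 4, 5, 3
Rank cholesterol: 3, 5, 8, 4, 1, 2, 6, 7
d = rank(fibre) − rank(cholesterol): -2, 3, -1, 2, 1, 2, -1, -4; Σd² = 40
ρ = 1 − 6Σd² / [n(n²−1)] = 1 − 6×40 / (8×63) = 1 − 240/504 ≈ 0.524

0.524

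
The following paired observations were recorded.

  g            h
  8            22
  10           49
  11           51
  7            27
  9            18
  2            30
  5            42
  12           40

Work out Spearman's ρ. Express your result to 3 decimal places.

0.333

Rank g: 4, 6, 7, 3, 5, 1, 2, 8
Rank h: 2, 7, 8, 3, 1, 4, 6, 5
d = rank(g) − rank(h): 2, -1, -1, 0, 4, -3, -4, 3; Σd² = 56
ρ = 1 − 6Σd² / [n(n²−1)] = 1 − 6×56 / (8×63) = 1 − 336/504 ≈ 0.333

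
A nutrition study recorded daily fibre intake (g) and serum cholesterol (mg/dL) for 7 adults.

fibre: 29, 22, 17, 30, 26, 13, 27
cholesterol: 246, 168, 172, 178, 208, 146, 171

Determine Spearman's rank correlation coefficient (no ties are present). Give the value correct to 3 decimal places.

0.679

Rank fibre: 6, 3, 2, 7, 4, 1, 5
Rank cholesterol: 7, 2, 4, 5, 6, 1, 3
d = rank(fibre) − rank(cholesterol): -1, 1, -2, 2, -2, 0, 2; Σd² = 18
ρ = 1 − 6Σd² / [n(n²−1)] = 1 − 6×18 / (7×48) = 1 − 108/336 ≈ 0.679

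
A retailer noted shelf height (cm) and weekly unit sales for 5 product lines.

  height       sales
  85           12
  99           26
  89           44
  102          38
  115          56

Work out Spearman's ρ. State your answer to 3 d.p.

Rank height: 1, 3, 2, 4, 5
Rank sales: 1, 2, 4, 3, 5
d = rank(height) − rank(sales): 0, 1, -2, 1, 0; Σd² = 6
ρ = 1 − 6Σd² / [n(n²−1)] = 1 − 6×6 / (5×24) = 1 − 36/120 ≈ 0.700

0.700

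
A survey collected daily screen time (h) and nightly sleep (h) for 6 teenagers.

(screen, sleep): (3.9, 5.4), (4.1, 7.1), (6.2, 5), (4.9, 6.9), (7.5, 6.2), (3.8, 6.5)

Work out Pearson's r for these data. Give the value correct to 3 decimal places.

-0.289

n = 6, Σx = 30.4, Σy = 37.1, Σx² = 165.16, Σy² = 232.87, Σxy = 186.18
nΣxy − ΣxΣy = 1117.08 − 1127.84 = -10.76
nΣx² − (Σx)² = 990.96 − 924.16 = 66.8; nΣy² − (Σy)² = 1397.22 − 1376.41 = 20.81
r = -10.76 / √(66.8 × 20.81) = -10.76 / 37.2842 ≈ -0.289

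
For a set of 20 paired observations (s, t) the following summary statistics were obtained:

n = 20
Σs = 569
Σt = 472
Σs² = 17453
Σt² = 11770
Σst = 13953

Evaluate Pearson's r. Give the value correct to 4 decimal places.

0.5873

r = (nΣst − ΣsΣt) / √[(nΣs² − (Σs)²)(nΣt² − (Σt)²)]
Numerator: 20×13953 − 569×472 = 10492
Denominator: √[(349060 − 323761)(235400 − 222784)] = √[25299 × 12616] = 17865.3907
r = 10492 / 17865.3907 ≈ 0.5873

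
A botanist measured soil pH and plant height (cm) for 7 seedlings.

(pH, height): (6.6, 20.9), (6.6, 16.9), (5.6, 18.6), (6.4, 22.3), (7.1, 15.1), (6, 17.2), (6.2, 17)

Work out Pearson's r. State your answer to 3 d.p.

-0.212

n = 7, Σx = 44.5, Σy = 128, Σx² = 284.29, Σy² = 2378.52, Σxy = 812.17
nΣxy − ΣxΣy = 5685.19 − 5696 = -10.81
nΣx² − (Σx)² = 1990.03 − 1980.25 = 9.78; nΣy² − (Σy)² = 16649.64 − 16384 = 265.64
r = -10.81 / √(9.78 × 265.64) = -10.81 / 50.9702 ≈ -0.212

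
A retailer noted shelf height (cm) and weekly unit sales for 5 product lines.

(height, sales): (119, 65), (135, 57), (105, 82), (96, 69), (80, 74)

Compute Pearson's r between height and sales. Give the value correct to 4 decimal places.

n = 5, Σx = 535, Σy = 347, Σx² = 59027, Σy² = 24435, Σxy = 36584
nΣxy − ΣxΣy = 182920 − 185645 = -2725
nΣx² − (Σx)² = 295135 − 286225 = 8910; nΣy² − (Σy)² = 122175 − 120409 = 1766
r = -2725 / √(8910 × 1766) = -2725 / 3966.7443 ≈ -0.6870

-0.6870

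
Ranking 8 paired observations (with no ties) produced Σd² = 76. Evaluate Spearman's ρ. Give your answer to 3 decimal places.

0.095

ρ = 1 − 6Σd² / [n(n²−1)] = 1 − 6×76 / (8×63)
  = 1 − 456/504 = 1 − 0.9048 ≈ 0.095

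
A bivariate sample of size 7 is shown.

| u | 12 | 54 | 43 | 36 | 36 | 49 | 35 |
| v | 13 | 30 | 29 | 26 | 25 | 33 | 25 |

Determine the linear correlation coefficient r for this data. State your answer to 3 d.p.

0.963

n = 7, Σu = 265, Σv = 181, Σu² = 11127, Σv² = 4925, Σuv = 7351
nΣuv − ΣuΣv = 51457 − 47965 = 3492
nΣu² − (Σu)² = 77889 − 70225 = 7664; nΣv² − (Σv)² = 34475 − 32761 = 1714
r = 3492 / √(7664 × 1714) = 3492 / 3624.3753 ≈ 0.963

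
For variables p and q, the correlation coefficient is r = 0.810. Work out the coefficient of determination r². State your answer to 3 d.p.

0.656

r² = (0.810)² = 0.656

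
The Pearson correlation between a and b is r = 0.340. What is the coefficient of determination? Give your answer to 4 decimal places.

r² = (0.340)² = 0.1156

0.1156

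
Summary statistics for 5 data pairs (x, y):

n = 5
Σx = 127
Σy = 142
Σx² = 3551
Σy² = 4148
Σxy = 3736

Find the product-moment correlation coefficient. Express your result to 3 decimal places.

0.668

r = (nΣxy − ΣxΣy) / √[(nΣx² − (Σx)²)(nΣy² − (Σy)²)]
Numerator: 5×3736 − 127×142 = 646
Denominator: √[(17755 − 16129)(20740 − 20164)] = √[1626 × 576] = 967.7686
r = 646 / 967.7686 ≈ 0.668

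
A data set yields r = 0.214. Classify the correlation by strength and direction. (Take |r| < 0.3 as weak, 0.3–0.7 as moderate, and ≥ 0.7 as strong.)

r = 0.214 > 0 so the relationship is positive.
|r| = 0.214, which falls in the weak range.

weak positive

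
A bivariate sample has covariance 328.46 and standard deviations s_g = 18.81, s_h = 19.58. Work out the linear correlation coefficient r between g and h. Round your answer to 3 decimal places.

0.892

r = Cov(g,h) / (s_g · s_h) = 328.46 / (18.81 × 19.58)
  = 328.46 / 368.2998 ≈ 0.892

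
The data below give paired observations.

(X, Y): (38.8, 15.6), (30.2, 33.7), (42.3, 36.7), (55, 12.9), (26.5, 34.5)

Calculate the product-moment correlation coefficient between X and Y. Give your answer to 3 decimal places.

-0.674

n = 5, ΣX = 192.8, ΣY = 133.4, ΣX² = 7934.02, ΣY² = 4082.6, ΣXY = 4799.18
nΣXY − ΣXΣY = 23995.9 − 25719.52 = -1723.62
nΣX² − (ΣX)² = 39670.1 − 37171.84 = 2498.26; nΣY² − (ΣY)² = 20413 − 17795.56 = 2617.44
r = -1723.62 / √(2498.26 × 2617.44) = -1723.62 / 2557.1558 ≈ -0.674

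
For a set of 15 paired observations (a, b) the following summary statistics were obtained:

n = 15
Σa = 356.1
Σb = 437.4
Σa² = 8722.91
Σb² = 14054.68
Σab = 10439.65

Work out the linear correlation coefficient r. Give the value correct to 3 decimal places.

0.094

r = (nΣab − ΣaΣb) / √[(nΣa² − (Σa)²)(nΣb² − (Σb)²)]
Numerator: 15×10439.65 − 356.1×437.4 = 836.61
Denominator: √[(130843.65 − 126807.21)(210820.2 − 191318.76)] = √[4036.44 × 19501.44] = 8872.2259
r = 836.61 / 8872.2259 ≈ 0.094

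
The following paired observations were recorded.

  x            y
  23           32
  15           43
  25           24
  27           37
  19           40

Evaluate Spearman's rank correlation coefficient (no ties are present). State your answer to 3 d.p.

-0.700

Rank x: 3, 1, 4, 5, 2
Rank y: 2, 5, 1, 3, 4
d = rank(x) − rank(y): 1, -4, 3, 2, -2; Σd² = 34
ρ = 1 − 6Σd² / [n(n²−1)] = 1 − 6×34 / (5×24) = 1 − 204/120 ≈ -0.700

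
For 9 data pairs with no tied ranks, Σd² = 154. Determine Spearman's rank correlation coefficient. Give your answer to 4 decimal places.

ρ = 1 − 6Σd² / [n(n²−1)] = 1 − 6×154 / (9×80)
  = 1 − 924/720 = 1 − 1.28333 ≈ -0.2833

-0.2833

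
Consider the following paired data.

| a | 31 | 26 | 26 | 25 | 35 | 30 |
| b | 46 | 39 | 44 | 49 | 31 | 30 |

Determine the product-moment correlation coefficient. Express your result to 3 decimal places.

n = 6, Σa = 173, Σb = 239, Σa² = 5063, Σb² = 9835, Σab = 6794
nΣab − ΣaΣb = 40764 − 41347 = -583
nΣa² − (Σa)² = 30378 − 29929 = 449; nΣb² − (Σb)² = 59010 − 57121 = 1889
r = -583 / √(449 × 1889) = -583 / 920.9566 ≈ -0.633

-0.633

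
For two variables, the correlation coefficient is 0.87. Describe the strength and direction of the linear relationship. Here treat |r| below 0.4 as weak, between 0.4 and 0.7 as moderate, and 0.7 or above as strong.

r = 0.87 > 0 so the relationship is positive.
|r| = 0.87, which falls in the strong range.

strong positive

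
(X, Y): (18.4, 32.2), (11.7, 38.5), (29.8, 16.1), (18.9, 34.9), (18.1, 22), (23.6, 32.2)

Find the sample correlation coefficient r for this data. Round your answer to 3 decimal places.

-0.744

n = 6, ΣX = 120.5, ΣY = 175.9, ΣX² = 2605.27, ΣY² = 5517.15, ΣXY = 3340.44
nΣXY − ΣXΣY = 20042.64 − 21195.95 = -1153.31
nΣX² − (ΣX)² = 15631.62 − 14520.25 = 1111.37; nΣY² − (ΣY)² = 33102.9 − 30940.81 = 2162.09
r = -1153.31 / √(1111.37 × 2162.09) = -1153.31 / 1550.1232 ≈ -0.744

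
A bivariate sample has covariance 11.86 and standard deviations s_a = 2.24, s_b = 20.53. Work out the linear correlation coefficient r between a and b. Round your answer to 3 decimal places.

0.258

r = Cov(a,b) / (s_a · s_b) = 11.86 / (2.24 × 20.53)
  = 11.86 / 45.9872 ≈ 0.258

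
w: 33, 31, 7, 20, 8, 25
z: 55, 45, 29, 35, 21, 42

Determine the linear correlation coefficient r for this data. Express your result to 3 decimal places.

n = 6, Σw = 124, Σz = 227, Σw² = 3188, Σz² = 9321, Σwz = 5331
nΣwz − ΣwΣz = 31986 − 28148 = 3838
nΣw² − (Σw)² = 19128 − 15376 = 3752; nΣz² − (Σz)² = 55926 − 51529 = 4397
r = 3838 / √(3752 × 4397) = 3838 / 4061.7169 ≈ 0.945

0.945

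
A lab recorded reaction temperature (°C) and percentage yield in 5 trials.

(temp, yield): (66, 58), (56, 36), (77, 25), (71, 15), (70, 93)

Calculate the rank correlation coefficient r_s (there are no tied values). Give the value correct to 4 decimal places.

-0.5000

Rank temp: 2, 1, 5, 4, 3
Rank yield: 4, 3, 2, 1, 5
d = rank(temp) − rank(yield): -2, -2, 3, 3, -2; Σd² = 30
ρ = 1 − 6Σd² / [n(n²−1)] = 1 − 6×30 / (5×24) = 1 − 180/120 ≈ -0.5000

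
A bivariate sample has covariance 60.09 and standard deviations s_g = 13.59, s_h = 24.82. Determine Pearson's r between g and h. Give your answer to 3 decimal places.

0.178

r = Cov(g,h) / (s_g · s_h) = 60.09 / (13.59 × 24.82)
  = 60.09 / 337.3038 ≈ 0.178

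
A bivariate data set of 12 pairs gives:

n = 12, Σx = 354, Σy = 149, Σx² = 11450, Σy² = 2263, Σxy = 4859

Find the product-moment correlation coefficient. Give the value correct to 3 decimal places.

0.719

r = (nΣxy − ΣxΣy) / √[(nΣx² − (Σx)²)(nΣy² − (Σy)²)]
Numerator: 12×4859 − 354×149 = 5562
Denominator: √[(137400 − 125316)(27156 − 22201)] = √[12084 × 4955] = 7737.9726
r = 5562 / 7737.9726 ≈ 0.719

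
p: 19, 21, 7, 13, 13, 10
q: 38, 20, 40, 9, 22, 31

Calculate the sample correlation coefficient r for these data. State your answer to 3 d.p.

n = 6, Σp = 83, Σq = 160, Σp² = 1289, Σq² = 4970, Σpq = 2135
nΣpq − ΣpΣq = 12810 − 13280 = -470
nΣp² − (Σp)² = 7734 − 6889 = 845; nΣq² − (Σq)² = 29820 − 25600 = 4220
r = -470 / √(845 × 4220) = -470 / 1888.3591 ≈ -0.249

-0.249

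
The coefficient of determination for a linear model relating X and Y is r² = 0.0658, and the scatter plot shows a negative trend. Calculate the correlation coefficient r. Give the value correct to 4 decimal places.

|r| = √0.0658 = 0.2565
The association is negative, so r = −0.2565.

-0.2565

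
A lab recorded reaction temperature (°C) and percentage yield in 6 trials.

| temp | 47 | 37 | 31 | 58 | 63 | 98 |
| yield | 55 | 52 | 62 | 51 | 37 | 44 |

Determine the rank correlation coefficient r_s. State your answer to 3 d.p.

-0.886

Rank temp: 3, 2, 1, 4, 5, 6
Rank yield: 5, 4, 6, 3, 1, 2
d = rank(temp) − rank(yield): -2, -2, -5, 1, 4, 4; Σd² = 66
ρ = 1 − 6Σd² / [n(n²−1)] = 1 − 6×66 / (6×35) = 1 − 396/210 ≈ -0.886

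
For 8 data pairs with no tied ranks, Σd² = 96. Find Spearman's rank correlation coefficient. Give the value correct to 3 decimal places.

ρ = 1 − 6Σd² / [n(n²−1)] = 1 − 6×96 / (8×63)
  = 1 − 576/504 = 1 − 1.1429 ≈ -0.143

-0.143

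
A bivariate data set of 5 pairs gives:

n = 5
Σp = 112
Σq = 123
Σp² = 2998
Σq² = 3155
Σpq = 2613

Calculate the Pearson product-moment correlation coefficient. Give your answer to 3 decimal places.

-0.566

r = (nΣpq − ΣpΣq) / √[(nΣp² − (Σp)²)(nΣq² − (Σq)²)]
Numerator: 5×2613 − 112×123 = -711
Denominator: √[(14990 − 12544)(15775 − 15129)] = √[2446 × 646] = 1257.0267
r = -711 / 1257.0267 ≈ -0.566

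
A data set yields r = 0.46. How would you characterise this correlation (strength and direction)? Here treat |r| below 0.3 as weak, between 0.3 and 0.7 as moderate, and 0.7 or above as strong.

moderate positive

r = 0.46 > 0 so the relationship is positive.
|r| = 0.46, which falls in the moderate range.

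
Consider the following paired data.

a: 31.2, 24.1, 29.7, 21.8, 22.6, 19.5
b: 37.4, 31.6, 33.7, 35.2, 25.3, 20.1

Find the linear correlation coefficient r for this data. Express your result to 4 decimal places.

n = 6, Σa = 148.9, Σb = 183.3, Σa² = 3802.59, Σb² = 5816.15, Σab = 4660.42
nΣab − ΣaΣb = 27962.52 − 27293.37 = 669.15
nΣa² − (Σa)² = 22815.54 − 22171.21 = 644.33; nΣb² − (Σb)² = 34896.9 − 33598.89 = 1298.01
r = 669.15 / √(644.33 × 1298.01) = 669.15 / 914.5200 ≈ 0.7317

0.7317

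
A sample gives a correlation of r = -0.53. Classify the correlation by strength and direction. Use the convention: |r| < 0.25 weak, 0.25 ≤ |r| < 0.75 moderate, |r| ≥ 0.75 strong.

moderate negative

r = -0.53 < 0 so the relationship is negative.
|r| = 0.53, which falls in the moderate range.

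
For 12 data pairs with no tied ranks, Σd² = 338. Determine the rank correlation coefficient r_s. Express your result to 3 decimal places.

-0.182

ρ = 1 − 6Σd² / [n(n²−1)] = 1 − 6×338 / (12×143)
  = 1 − 2028/1716 = 1 − 1.1818 ≈ -0.182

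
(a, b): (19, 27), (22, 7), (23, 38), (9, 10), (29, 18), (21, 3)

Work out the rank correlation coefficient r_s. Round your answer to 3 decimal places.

0.257

Rank a: 2, 4, 5, 1, 6, 3
Rank b: 5, 2, 6, 3, 4, 1
d = rank(a) − rank(b): -3, 2, -1, -2, 2, 2; Σd² = 26
ρ = 1 − 6Σd² / [n(n²−1)] = 1 − 6×26 / (6×35) = 1 − 156/210 ≈ 0.257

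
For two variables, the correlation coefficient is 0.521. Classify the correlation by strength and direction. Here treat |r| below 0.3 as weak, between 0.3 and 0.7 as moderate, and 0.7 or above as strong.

r = 0.521 > 0 so the relationship is positive.
|r| = 0.521, which falls in the moderate range.

moderate positive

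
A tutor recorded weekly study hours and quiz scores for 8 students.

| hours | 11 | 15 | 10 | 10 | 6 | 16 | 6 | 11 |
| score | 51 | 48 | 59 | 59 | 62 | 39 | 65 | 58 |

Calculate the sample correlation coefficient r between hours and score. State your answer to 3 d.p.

-0.926

n = 8, Σx = 85, Σy = 441, Σx² = 995, Σy² = 24821, Σxy = 4485
nΣxy − ΣxΣy = 35880 − 37485 = -1605
nΣx² − (Σx)² = 7960 − 7225 = 735; nΣy² − (Σy)² = 198568 − 194481 = 4087
r = -1605 / √(735 × 4087) = -1605 / 1733.1893 ≈ -0.926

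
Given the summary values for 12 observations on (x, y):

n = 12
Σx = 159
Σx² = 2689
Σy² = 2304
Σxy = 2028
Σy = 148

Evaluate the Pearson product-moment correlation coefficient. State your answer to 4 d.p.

r = (nΣxy − ΣxΣy) / √[(nΣx² − (Σx)²)(nΣy² − (Σy)²)]
Numerator: 12×2028 − 159×148 = 804
Denominator: √[(32268 − 25281)(27648 − 21904)] = √[6987 × 5744] = 6335.0871
r = 804 / 6335.0871 ≈ 0.1269

0.1269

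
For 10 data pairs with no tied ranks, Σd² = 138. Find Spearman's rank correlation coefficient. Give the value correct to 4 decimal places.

ρ = 1 − 6Σd² / [n(n²−1)] = 1 − 6×138 / (10×99)
  = 1 − 828/990 = 1 − 0.83636 ≈ 0.1636

0.1636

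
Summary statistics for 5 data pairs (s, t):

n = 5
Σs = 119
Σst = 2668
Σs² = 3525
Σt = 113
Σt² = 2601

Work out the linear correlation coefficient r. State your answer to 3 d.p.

r = (nΣst − ΣsΣt) / √[(nΣs² − (Σs)²)(nΣt² − (Σt)²)]
Numerator: 5×2668 − 119×113 = -107
Denominator: √[(17625 − 14161)(13005 − 12769)] = √[3464 × 236] = 904.1593
r = -107 / 904.1593 ≈ -0.118

-0.118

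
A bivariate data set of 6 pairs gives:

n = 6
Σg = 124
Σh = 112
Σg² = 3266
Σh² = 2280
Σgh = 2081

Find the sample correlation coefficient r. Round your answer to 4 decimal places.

-0.6403

r = (nΣgh − ΣgΣh) / √[(nΣg² − (Σg)²)(nΣh² − (Σh)²)]
Numerator: 6×2081 − 124×112 = -1402
Denominator: √[(19596 − 15376)(13680 − 12544)] = √[4220 × 1136] = 2189.5022
r = -1402 / 2189.5022 ≈ -0.6403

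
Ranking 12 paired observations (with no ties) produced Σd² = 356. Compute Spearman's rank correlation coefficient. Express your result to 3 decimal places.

ρ = 1 − 6Σd² / [n(n²−1)] = 1 − 6×356 / (12×143)
  = 1 − 2136/1716 = 1 − 1.2448 ≈ -0.245

-0.245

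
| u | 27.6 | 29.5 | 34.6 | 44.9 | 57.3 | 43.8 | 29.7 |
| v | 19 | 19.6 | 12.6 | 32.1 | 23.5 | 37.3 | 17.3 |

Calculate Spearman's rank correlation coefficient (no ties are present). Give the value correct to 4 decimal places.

Rank u: 1, 2, 4, 6, 7, 5, 3
Rank v: 3, 4, 1, 6, 5, 7, 2
d = rank(u) − rank(v): -2, -2, 3, 0, 2, -2, 1; Σd² = 26
ρ = 1 − 6Σd² / [n(n²−1)] = 1 − 6×26 / (7×48) = 1 − 156/336 ≈ 0.5357

0.5357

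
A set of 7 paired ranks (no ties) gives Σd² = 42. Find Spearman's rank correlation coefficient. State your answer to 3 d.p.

0.250

ρ = 1 − 6Σd² / [n(n²−1)] = 1 − 6×42 / (7×48)
  = 1 − 252/336 = 1 − 0.7500 ≈ 0.250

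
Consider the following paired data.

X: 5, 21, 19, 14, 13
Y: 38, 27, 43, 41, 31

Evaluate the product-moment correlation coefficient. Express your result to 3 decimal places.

n = 5, ΣX = 72, ΣY = 180, ΣX² = 1192, ΣY² = 6664, ΣXY = 2551
nΣXY − ΣXΣY = 12755 − 12960 = -205
nΣX² − (ΣX)² = 5960 − 5184 = 776; nΣY² − (ΣY)² = 33320 − 32400 = 920
r = -205 / √(776 × 920) = -205 / 844.9379 ≈ -0.243

-0.243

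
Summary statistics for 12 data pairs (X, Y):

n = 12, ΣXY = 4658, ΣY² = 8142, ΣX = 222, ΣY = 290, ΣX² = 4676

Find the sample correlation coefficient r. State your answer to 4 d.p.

r = (nΣXY − ΣXΣY) / √[(nΣX² − (ΣX)²)(nΣY² − (ΣY)²)]
Numerator: 12×4658 − 222×290 = -8484
Denominator: √[(56112 − 49284)(97704 − 84100)] = √[6828 × 13604] = 9637.8479
r = -8484 / 9637.8479 ≈ -0.8803

-0.8803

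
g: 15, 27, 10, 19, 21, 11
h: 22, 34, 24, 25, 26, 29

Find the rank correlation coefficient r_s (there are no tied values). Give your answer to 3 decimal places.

Rank g: 3, 6, 1, 4, 5, 2
Rank h: 1, 6, 2, 3, 4, 5
d = rank(g) − rank(h): 2, 0, -1, 1, 1, -3; Σd² = 16
ρ = 1 − 6Σd² / [n(n²−1)] = 1 − 6×16 / (6×35) = 1 − 96/210 ≈ 0.543

0.543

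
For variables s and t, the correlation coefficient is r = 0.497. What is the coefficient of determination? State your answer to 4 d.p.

0.2470

r² = (0.497)² = 0.2470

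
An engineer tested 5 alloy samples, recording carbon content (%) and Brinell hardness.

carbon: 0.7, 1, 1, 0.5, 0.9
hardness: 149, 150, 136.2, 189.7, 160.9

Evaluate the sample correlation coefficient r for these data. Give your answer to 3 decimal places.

-0.811

n = 5, Σx = 4.1, Σy = 785.8, Σx² = 3.55, Σy² = 125126.34, Σxy = 630.16
nΣxy − ΣxΣy = 3150.8 − 3221.78 = -70.98
nΣx² − (Σx)² = 17.75 − 16.81 = 0.94; nΣy² − (Σy)² = 625631.7 − 617481.64 = 8150.06
r = -70.98 / √(0.94 × 8150.06) = -70.98 / 87.5275 ≈ -0.811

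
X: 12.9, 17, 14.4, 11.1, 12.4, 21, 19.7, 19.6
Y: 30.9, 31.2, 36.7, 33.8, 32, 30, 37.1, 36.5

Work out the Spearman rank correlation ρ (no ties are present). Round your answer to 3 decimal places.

Rank X: 3, 5, 4, 1, 2, 8, 7, 6
Rank Y: 2, 3, 7, 5, 4, 1, 8, 6
d = rank(X) − rank(Y): 1, 2, -3, -4, -2, 7, -1, 0; Σd² = 84
ρ = 1 − 6Σd² / [n(n²−1)] = 1 − 6×84 / (8×63) = 1 − 504/504 ≈ 0.000

0.000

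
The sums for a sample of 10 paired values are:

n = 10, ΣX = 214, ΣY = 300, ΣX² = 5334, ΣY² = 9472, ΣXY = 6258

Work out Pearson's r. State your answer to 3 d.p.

r = (nΣXY − ΣXΣY) / √[(nΣX² − (ΣX)²)(nΣY² − (ΣY)²)]
Numerator: 10×6258 − 214×300 = -1620
Denominator: √[(53340 − 45796)(94720 − 90000)] = √[7544 × 4720] = 5967.2171
r = -1620 / 5967.2171 ≈ -0.271

-0.271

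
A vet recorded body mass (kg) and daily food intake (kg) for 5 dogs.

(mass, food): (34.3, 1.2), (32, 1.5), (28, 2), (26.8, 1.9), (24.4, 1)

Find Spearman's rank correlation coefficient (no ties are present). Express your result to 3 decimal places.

Rank mass: 5, 4, 3, 2, 1
Rank food: 2, 3, 5, 4, 1
d = rank(mass) − rank(food): 3, 1, -2, -2, 0; Σd² = 18
ρ = 1 − 6Σd² / [n(n²−1)] = 1 − 6×18 / (5×24) = 1 − 108/120 ≈ 0.100

0.100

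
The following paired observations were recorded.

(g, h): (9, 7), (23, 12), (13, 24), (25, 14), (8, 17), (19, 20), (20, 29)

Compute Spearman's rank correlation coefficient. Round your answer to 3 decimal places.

0.000

Rank g: 2, 6, 3, 7, 1, 4, 5
Rank h: 1, 2, 6, 3, 4, 5, 7
d = rank(g) − rank(h): 1, 4, -3, 4, -3, -1, -2; Σd² = 56
ρ = 1 − 6Σd² / [n(n²−1)] = 1 − 6×56 / (7×48) = 1 − 336/336 ≈ 0.000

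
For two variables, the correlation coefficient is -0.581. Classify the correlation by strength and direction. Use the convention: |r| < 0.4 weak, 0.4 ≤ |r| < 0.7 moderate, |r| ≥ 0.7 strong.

moderate negative

r = -0.581 < 0 so the relationship is negative.
|r| = 0.581, which falls in the moderate range.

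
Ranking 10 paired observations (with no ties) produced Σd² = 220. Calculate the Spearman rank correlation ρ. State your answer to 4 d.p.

ρ = 1 − 6Σd² / [n(n²−1)] = 1 − 6×220 / (10×99)
  = 1 − 1320/990 = 1 − 1.33333 ≈ -0.3333

-0.3333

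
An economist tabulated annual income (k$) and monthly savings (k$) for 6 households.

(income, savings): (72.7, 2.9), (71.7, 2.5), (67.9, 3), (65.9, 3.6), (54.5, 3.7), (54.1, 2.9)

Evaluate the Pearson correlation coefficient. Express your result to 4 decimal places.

n = 6, Σx = 386.8, Σy = 18.6, Σx² = 25276.46, Σy² = 58.72, Σxy = 1189.56
nΣxy − ΣxΣy = 7137.36 − 7194.48 = -57.12
nΣx² − (Σx)² = 151658.76 − 149614.24 = 2044.52; nΣy² − (Σy)² = 352.32 − 345.96 = 6.36
r = -57.12 / √(2044.52 × 6.36) = -57.12 / 114.0313 ≈ -0.5009

-0.5009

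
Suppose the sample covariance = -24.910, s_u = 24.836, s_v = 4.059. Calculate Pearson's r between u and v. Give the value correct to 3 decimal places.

-0.247

r = Cov(u,v) / (s_u · s_v) = -24.910 / (24.836 × 4.059)
  = -24.910 / 100.8093 ≈ -0.247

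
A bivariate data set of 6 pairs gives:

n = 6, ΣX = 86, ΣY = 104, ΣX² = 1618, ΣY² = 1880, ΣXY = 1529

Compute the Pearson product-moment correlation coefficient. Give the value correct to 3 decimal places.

r = (nΣXY − ΣXΣY) / √[(nΣX² − (ΣX)²)(nΣY² − (ΣY)²)]
Numerator: 6×1529 − 86×104 = 230
Denominator: √[(9708 − 7396)(11280 − 10816)] = √[2312 × 464] = 1035.7451
r = 230 / 1035.7451 ≈ 0.222

0.222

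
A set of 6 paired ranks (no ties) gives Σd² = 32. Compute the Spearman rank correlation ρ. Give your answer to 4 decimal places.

0.0857

ρ = 1 − 6Σd² / [n(n²−1)] = 1 − 6×32 / (6×35)
  = 1 − 192/210 = 1 − 0.91429 ≈ 0.0857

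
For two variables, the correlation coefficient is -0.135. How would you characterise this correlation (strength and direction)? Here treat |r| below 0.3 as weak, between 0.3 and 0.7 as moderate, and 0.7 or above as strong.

weak negative

r = -0.135 < 0 so the relationship is negative.
|r| = 0.135, which falls in the weak range.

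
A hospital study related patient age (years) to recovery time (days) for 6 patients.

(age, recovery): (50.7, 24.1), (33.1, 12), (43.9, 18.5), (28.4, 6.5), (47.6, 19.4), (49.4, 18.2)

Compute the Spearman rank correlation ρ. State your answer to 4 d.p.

0.8286

Rank age: 6, 2, 3, 1, 4, 5
Rank recovery: 6, 2, 4, 1, 5, 3
d = rank(age) − rank(recovery): 0, 0, -1, 0, -1, 2; Σd² = 6
ρ = 1 − 6Σd² / [n(n²−1)] = 1 − 6×6 / (6×35) = 1 − 36/210 ≈ 0.8286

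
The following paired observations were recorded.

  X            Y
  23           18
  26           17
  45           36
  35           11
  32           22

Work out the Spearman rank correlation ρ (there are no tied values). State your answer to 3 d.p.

0.300

Rank X: 1, 2, 5, 4, 3
Rank Y: 3, 2, 5, 1, 4
d = rank(X) − rank(Y): -2, 0, 0, 3, -1; Σd² = 14
ρ = 1 − 6Σd² / [n(n²−1)] = 1 − 6×14 / (5×24) = 1 − 84/120 ≈ 0.300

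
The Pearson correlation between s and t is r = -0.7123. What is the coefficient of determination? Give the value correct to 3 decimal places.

0.507

r² = (-0.7123)² = 0.507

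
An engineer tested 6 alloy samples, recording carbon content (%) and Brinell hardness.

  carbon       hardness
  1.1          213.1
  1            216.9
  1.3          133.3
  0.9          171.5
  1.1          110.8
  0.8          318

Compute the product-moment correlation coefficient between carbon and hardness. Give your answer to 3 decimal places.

-0.728

n = 6, Σx = 6.2, Σy = 1163.6, Σx² = 6.56, Σy² = 253039, Σxy = 1155.23
nΣxy − ΣxΣy = 6931.38 − 7214.32 = -282.94
nΣx² − (Σx)² = 39.36 − 38.44 = 0.92; nΣy² − (Σy)² = 1518234 − 1353964.96 = 164269.04
r = -282.94 / √(0.92 × 164269.04) = -282.94 / 388.7512 ≈ -0.728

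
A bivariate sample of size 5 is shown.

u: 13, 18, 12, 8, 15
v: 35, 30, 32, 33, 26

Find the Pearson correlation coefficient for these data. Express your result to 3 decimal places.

-0.517

n = 5, Σu = 66, Σv = 156, Σu² = 926, Σv² = 4914, Σuv = 2033
nΣuv − ΣuΣv = 10165 − 10296 = -131
nΣu² − (Σu)² = 4630 − 4356 = 274; nΣv² − (Σv)² = 24570 − 24336 = 234
r = -131 / √(274 × 234) = -131 / 253.2114 ≈ -0.517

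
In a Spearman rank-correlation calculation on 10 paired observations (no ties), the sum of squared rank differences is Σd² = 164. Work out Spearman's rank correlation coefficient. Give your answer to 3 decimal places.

ρ = 1 − 6Σd² / [n(n²−1)] = 1 − 6×164 / (10×99)
  = 1 − 984/990 = 1 − 0.9939 ≈ 0.006

0.006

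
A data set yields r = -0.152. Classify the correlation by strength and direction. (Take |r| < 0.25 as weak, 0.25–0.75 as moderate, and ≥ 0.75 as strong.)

weak negative

r = -0.152 < 0 so the relationship is negative.
|r| = 0.152, which falls in the weak range.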